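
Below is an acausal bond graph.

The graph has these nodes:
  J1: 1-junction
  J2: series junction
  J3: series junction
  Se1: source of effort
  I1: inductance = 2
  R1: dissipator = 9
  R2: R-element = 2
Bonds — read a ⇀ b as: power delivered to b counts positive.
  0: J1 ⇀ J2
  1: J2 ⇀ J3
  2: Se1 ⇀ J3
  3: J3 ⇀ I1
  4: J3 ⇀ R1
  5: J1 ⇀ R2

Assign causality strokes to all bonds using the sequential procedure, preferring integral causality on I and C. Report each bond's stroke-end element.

b0 stroke→J2
b1 stroke→J3
b2 stroke→J3
b3 stroke→I1
b4 stroke→J3
b5 stroke→J1

bond 2 stroke→J3  (Se1 fixes effort; stroke away)
bond 3 stroke→I1  (I1: I, integral causality)
bond 1 stroke→J3  (1-jn J3 has f-setter on 3)
bond 4 stroke→J3  (common-f at J3 fixed by 3)
bond 0 stroke→J2  (common-f at J2 fixed by 1)
bond 5 stroke→J1  (J1: bond 0 brought flow, rest push out)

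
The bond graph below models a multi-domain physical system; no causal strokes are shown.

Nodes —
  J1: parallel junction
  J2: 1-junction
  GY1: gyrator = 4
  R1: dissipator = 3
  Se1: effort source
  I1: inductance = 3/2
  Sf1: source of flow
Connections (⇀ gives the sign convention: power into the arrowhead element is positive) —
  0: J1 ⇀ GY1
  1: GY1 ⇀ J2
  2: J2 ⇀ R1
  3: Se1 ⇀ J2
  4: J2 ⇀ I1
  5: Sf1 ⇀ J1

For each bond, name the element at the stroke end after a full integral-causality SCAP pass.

#0 |J1
#1 |J2
#2 |J2
#3 |J2
#4 |I1
#5 |Sf1

bond 3 |J2  (Se1: effort source, stroke at far end)
bond 5 |Sf1  (Sf1: flow source, stroke at near end)
bond 0 |J1  (closing 0-jn rule on J1)
bond 1 |J2  (GY GY1: same side as bond 0)
bond 4 |I1  (I1 integral (f out))
bond 2 |J2  (1-jn J2 has f-setter on 4)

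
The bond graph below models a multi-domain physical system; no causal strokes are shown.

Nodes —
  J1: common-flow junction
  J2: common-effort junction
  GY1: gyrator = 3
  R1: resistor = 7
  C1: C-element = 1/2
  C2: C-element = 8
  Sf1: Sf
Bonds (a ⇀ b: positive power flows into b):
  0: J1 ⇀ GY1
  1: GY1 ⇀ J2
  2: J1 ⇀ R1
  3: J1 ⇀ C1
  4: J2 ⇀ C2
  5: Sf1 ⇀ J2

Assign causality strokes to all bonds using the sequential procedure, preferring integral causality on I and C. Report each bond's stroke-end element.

#5 |Sf1  (Sf1: flow source, stroke at near end)
#3 |J1  (C1 outputs effort q/C1)
#4 |J2  (C2 integral (e out))
#1 |GY1  (0-jn J2 has e-setter on 4)
#0 |GY1  (GY1: gyrator matches bond 1)
#2 |J1  (1-jn J1 has f-setter on 0)

β0 stroke at GY1
β1 stroke at GY1
β2 stroke at J1
β3 stroke at J1
β4 stroke at J2
β5 stroke at Sf1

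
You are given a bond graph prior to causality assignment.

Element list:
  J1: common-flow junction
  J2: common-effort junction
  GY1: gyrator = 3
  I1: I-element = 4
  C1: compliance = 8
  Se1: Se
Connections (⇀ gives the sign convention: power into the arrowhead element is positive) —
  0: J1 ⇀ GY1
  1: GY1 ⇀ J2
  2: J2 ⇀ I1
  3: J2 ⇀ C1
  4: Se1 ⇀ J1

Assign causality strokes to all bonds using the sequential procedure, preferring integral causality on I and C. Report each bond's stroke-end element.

bond 4 stroke at J1  (source Se1 imposes e)
bond 0 stroke at GY1  (J1 needs exactly one f-in)
bond 1 stroke at GY1  (GY1: gyrator matches bond 0)
bond 2 stroke at I1  (prefer integral on I1)
bond 3 stroke at J2  (J2 needs exactly one e-in)

b0 stroke→GY1
b1 stroke→GY1
b2 stroke→I1
b3 stroke→J2
b4 stroke→J1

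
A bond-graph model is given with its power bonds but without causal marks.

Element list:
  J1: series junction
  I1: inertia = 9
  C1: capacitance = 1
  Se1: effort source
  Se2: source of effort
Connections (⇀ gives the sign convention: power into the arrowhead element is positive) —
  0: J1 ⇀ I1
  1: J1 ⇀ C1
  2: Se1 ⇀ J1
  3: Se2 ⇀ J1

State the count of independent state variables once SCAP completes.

β2 →J1  (Se1 (Se) sets effort on bond)
β3 →J1  (Se2: effort source, stroke at far end)
β0 →I1  (prefer integral on I1)
β1 →J1  (common-f at J1 fixed by 0)

2  (C1, I1 all integral)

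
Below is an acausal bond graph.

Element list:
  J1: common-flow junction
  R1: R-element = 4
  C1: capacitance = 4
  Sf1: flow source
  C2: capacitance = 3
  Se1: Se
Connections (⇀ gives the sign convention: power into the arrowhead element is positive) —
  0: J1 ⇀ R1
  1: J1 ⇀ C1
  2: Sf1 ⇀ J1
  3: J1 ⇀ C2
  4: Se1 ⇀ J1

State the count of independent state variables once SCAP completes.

b2 stroke→Sf1  (Sf1: flow source, stroke at near end)
b4 stroke→J1  (Se1 fixes effort; stroke away)
b0 stroke→J1  (J1 flow already set via bond 2)
b1 stroke→J1  (J1: bond 2 brought flow, rest push out)
b3 stroke→J1  (J1: bond 2 brought flow, rest push out)

2  (C1, C2 all integral)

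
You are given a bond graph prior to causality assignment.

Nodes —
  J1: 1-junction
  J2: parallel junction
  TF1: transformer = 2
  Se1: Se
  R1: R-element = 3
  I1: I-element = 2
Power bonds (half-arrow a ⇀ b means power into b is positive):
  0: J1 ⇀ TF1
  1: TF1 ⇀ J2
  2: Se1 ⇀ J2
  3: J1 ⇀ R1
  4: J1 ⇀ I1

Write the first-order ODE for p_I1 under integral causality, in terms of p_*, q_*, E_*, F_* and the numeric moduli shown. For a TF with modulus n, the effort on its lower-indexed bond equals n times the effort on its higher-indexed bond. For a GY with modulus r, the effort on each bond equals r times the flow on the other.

bond 2 |J2  (Se1 (Se) sets effort on bond)
bond 1 |TF1  (J2: bond 2 brought effort, rest push out)
bond 0 |J1  (TF TF1: opposite of bond 1)
bond 4 |I1  (prefer integral on I1)
bond 3 |J1  (J1 flow already set via bond 4)

dp_I1/dt = -2*E_Se1 - 3*p_I1/2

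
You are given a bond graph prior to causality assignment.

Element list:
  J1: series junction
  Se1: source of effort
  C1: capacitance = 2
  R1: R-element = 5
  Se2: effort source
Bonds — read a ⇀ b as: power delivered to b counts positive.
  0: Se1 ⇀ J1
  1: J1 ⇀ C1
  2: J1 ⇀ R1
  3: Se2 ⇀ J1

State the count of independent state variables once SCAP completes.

1  (C1 all integral)

β0 stroke→J1  (Se1 fixes effort; stroke away)
β3 stroke→J1  (Se2 fixes effort; stroke away)
β1 stroke→J1  (C1 outputs effort q/C1)
β2 stroke→R1  (J1: last free bond brings flow in)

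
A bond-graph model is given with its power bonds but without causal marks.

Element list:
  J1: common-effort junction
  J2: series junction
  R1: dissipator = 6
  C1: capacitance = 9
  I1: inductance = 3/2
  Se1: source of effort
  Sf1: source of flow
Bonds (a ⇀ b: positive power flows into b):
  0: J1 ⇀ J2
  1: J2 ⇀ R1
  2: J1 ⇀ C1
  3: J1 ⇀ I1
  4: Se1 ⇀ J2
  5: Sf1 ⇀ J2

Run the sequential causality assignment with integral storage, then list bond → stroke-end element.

β0 stroke→J2
β1 stroke→J2
β2 stroke→J1
β3 stroke→I1
β4 stroke→J2
β5 stroke→Sf1

#4 →J2  (Se1 fixes effort; stroke away)
#5 →Sf1  (Sf1 fixes flow; stroke at Sf1)
#0 →J2  (J2 flow already set via bond 5)
#1 →J2  (J2: bond 5 brought flow, rest push out)
#2 →J1  (C1: C, integral causality)
#3 →I1  (common-e at J1 fixed by 2)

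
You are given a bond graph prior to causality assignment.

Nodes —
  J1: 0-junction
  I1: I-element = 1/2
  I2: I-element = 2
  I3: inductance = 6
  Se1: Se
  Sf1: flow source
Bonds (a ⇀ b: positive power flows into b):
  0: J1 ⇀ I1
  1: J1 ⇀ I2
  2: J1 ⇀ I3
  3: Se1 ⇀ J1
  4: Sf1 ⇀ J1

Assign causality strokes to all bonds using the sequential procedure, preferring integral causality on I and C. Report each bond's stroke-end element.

#0 stroke at I1
#1 stroke at I2
#2 stroke at I3
#3 stroke at J1
#4 stroke at Sf1

b3 |J1  (source Se1 imposes e)
b4 |Sf1  (Sf1 fixes flow; stroke at Sf1)
b0 |I1  (0-jn J1 has e-setter on 3)
b1 |I2  (J1: bond 3 brought effort, rest push out)
b2 |I3  (J1 effort already set via bond 3)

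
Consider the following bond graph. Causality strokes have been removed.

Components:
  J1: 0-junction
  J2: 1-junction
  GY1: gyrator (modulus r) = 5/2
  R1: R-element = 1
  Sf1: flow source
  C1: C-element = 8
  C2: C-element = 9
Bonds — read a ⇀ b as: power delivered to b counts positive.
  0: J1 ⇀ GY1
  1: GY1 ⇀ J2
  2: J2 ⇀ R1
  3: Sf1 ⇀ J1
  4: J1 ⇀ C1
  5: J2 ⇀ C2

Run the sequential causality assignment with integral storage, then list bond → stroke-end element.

bond 0 stroke→GY1
bond 1 stroke→GY1
bond 2 stroke→J2
bond 3 stroke→Sf1
bond 4 stroke→J1
bond 5 stroke→J2

bond 3 →Sf1  (Sf1 (Sf) sets flow on bond)
bond 4 →J1  (C1 integral (e out))
bond 0 →GY1  (J1: bond 4 brought effort, rest push out)
bond 1 →GY1  (GY GY1: same side as bond 0)
bond 2 →J2  (common-f at J2 fixed by 1)
bond 5 →J2  (1-jn J2 has f-setter on 1)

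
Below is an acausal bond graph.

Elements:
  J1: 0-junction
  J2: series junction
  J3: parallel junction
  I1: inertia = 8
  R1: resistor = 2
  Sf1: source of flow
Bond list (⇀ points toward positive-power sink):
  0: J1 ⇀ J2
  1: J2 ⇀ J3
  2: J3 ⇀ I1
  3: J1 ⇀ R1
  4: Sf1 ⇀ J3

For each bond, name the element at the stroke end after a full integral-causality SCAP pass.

b0 stroke→J2
b1 stroke→J3
b2 stroke→I1
b3 stroke→J1
b4 stroke→Sf1

bond 4 |Sf1  (Sf1 fixes flow; stroke at Sf1)
bond 2 |I1  (I1 integral (f out))
bond 1 |J3  (J3 needs exactly one e-in)
bond 0 |J2  (J2: bond 1 brought flow, rest push out)
bond 3 |J1  (only one effort-in slot at J1)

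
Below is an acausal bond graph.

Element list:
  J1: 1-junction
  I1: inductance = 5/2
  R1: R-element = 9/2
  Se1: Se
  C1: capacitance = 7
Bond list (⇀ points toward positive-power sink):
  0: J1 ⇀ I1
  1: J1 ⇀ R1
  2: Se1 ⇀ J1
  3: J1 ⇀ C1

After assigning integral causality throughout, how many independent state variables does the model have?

2  (C1, I1 all integral)

bond 2 →J1  (source Se1 imposes e)
bond 0 →I1  (I1 outputs flow p/I1)
bond 1 →J1  (J1 flow already set via bond 0)
bond 3 →J1  (J1: bond 0 brought flow, rest push out)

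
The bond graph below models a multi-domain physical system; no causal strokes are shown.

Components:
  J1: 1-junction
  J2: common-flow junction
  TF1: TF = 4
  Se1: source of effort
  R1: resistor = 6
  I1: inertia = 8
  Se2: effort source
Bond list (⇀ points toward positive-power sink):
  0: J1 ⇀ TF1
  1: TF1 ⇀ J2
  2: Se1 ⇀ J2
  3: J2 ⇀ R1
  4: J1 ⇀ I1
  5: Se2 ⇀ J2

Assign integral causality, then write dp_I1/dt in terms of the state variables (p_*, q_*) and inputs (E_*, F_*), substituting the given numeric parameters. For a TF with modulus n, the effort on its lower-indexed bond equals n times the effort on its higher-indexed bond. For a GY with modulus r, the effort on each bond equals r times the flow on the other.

dp_I1/dt = 4*E_Se1 + 4*E_Se2 - 12*p_I1

b2 stroke at J2  (source Se1 imposes e)
b5 stroke at J2  (Se2 fixes effort; stroke away)
b4 stroke at I1  (I1: I, integral causality)
b0 stroke at J1  (1-jn J1 has f-setter on 4)
b1 stroke at TF1  (TF TF1: opposite of bond 0)
b3 stroke at J2  (J2: bond 1 brought flow, rest push out)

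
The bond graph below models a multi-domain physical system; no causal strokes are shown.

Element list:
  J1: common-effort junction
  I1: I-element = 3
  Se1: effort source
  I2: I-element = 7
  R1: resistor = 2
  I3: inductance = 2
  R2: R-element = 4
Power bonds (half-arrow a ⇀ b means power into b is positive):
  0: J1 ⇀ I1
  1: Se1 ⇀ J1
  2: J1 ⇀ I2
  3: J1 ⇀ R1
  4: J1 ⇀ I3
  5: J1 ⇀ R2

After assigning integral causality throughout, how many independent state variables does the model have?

3  (I1, I2, I3 all integral)

β1 stroke at J1  (Se1 fixes effort; stroke away)
β0 stroke at I1  (J1 effort already set via bond 1)
β2 stroke at I2  (J1: bond 1 brought effort, rest push out)
β3 stroke at R1  (0-jn J1 has e-setter on 1)
β4 stroke at I3  (J1: bond 1 brought effort, rest push out)
β5 stroke at R2  (J1: bond 1 brought effort, rest push out)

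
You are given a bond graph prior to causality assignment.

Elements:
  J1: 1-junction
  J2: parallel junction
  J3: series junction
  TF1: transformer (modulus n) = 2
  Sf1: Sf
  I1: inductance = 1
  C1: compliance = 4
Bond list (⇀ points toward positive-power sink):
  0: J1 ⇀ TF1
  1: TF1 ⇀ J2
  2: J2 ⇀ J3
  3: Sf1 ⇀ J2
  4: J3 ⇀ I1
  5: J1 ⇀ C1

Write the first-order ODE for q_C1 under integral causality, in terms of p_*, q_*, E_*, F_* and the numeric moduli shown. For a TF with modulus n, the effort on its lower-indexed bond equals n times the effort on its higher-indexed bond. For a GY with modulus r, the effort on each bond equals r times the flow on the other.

dq_C1/dt = -F_Sf1/2 + p_I1/2

b3 |Sf1  (Sf1 (Sf) sets flow on bond)
b4 |I1  (I1 outputs flow p/I1)
b2 |J3  (common-f at J3 fixed by 4)
b1 |J2  (J2: last free bond brings effort in)
b0 |TF1  (TF TF1: opposite of bond 1)
b5 |J1  (1-jn J1 has f-setter on 0)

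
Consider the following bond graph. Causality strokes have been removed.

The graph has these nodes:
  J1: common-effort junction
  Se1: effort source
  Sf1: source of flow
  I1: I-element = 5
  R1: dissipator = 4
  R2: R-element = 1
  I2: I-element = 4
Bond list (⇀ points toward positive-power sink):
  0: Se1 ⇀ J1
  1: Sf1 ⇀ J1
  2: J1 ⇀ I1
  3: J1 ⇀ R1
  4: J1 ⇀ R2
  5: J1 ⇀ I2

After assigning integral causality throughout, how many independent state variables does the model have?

2  (I1, I2 all integral)

b0 stroke→J1  (source Se1 imposes e)
b1 stroke→Sf1  (Sf1 fixes flow; stroke at Sf1)
b2 stroke→I1  (common-e at J1 fixed by 0)
b3 stroke→R1  (0-jn J1 has e-setter on 0)
b4 stroke→R2  (0-jn J1 has e-setter on 0)
b5 stroke→I2  (common-e at J1 fixed by 0)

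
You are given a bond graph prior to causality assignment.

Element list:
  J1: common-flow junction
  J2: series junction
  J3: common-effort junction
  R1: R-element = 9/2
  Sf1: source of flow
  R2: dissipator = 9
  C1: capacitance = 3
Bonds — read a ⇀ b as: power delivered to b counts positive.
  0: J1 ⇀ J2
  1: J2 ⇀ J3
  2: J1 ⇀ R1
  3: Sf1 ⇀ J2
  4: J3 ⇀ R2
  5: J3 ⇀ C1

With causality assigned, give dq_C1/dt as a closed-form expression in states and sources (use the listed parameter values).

β3 →Sf1  (Sf1 (Sf) sets flow on bond)
β0 →J2  (1-jn J2 has f-setter on 3)
β1 →J2  (J2: bond 3 brought flow, rest push out)
β2 →J1  (J1: bond 0 brought flow, rest push out)
β5 →J3  (C1 integral (e out))
β4 →R2  (common-e at J3 fixed by 5)

dq_C1/dt = F_Sf1 - q_C1/27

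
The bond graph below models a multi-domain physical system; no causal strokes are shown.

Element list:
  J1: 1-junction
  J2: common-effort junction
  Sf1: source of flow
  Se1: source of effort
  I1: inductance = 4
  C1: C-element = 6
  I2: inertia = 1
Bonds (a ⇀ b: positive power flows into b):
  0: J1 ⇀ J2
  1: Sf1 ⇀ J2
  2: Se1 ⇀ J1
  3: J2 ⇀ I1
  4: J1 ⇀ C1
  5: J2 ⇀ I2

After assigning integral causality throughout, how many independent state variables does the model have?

b1 stroke→Sf1  (Sf1 fixes flow; stroke at Sf1)
b2 stroke→J1  (Se1 fixes effort; stroke away)
b3 stroke→I1  (I1 outputs flow p/I1)
b4 stroke→J1  (prefer integral on C1)
b0 stroke→J2  (closing 1-jn rule on J1)
b5 stroke→I2  (J2: bond 0 brought effort, rest push out)

3  (C1, I1, I2 all integral)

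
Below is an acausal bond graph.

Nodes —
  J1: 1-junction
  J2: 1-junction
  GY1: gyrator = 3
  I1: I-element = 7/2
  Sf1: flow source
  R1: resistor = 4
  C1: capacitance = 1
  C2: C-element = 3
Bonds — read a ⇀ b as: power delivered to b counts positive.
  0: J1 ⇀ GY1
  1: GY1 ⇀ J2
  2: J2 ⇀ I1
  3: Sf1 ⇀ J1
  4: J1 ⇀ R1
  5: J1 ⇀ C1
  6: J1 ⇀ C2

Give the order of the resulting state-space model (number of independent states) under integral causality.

3  (C1, C2, I1 all integral)

#3 stroke→Sf1  (Sf1: flow source, stroke at near end)
#0 stroke→J1  (common-f at J1 fixed by 3)
#4 stroke→J1  (1-jn J1 has f-setter on 3)
#5 stroke→J1  (J1: bond 3 brought flow, rest push out)
#6 stroke→J1  (common-f at J1 fixed by 3)
#1 stroke→J2  (GY1: gyrator matches bond 0)
#2 stroke→I1  (only one flow-in slot at J2)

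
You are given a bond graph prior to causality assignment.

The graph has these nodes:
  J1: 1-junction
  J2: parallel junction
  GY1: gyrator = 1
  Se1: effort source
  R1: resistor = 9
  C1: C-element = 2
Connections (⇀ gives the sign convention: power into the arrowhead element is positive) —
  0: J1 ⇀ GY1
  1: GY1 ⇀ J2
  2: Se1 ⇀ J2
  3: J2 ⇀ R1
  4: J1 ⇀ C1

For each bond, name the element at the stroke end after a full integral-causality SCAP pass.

β2 stroke→J2  (Se1: effort source, stroke at far end)
β1 stroke→GY1  (common-e at J2 fixed by 2)
β3 stroke→R1  (common-e at J2 fixed by 2)
β0 stroke→GY1  (GY1 both-in/both-out from 1)
β4 stroke→J1  (1-jn J1 has f-setter on 0)

#0 stroke at GY1
#1 stroke at GY1
#2 stroke at J2
#3 stroke at R1
#4 stroke at J1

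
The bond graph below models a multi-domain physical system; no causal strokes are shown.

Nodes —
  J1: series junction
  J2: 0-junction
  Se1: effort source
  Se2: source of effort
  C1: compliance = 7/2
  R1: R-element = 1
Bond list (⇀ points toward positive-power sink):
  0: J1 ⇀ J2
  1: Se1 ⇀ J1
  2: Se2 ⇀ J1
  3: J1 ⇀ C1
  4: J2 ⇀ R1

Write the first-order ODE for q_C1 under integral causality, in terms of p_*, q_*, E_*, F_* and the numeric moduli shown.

dq_C1/dt = E_Se1 + E_Se2 - 2*q_C1/7

#1 stroke→J1  (source Se1 imposes e)
#2 stroke→J1  (source Se2 imposes e)
#3 stroke→J1  (C1: C, integral causality)
#0 stroke→J2  (J1 needs exactly one f-in)
#4 stroke→R1  (J2: bond 0 brought effort, rest push out)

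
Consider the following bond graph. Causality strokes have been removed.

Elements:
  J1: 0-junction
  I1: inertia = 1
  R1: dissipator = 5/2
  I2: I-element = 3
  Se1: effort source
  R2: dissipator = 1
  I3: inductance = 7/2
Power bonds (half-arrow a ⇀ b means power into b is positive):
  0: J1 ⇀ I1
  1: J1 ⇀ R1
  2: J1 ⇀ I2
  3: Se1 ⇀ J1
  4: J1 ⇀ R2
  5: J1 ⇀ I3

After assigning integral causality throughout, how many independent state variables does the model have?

bond 3 |J1  (Se1 fixes effort; stroke away)
bond 0 |I1  (J1 effort already set via bond 3)
bond 1 |R1  (common-e at J1 fixed by 3)
bond 2 |I2  (J1: bond 3 brought effort, rest push out)
bond 4 |R2  (J1: bond 3 brought effort, rest push out)
bond 5 |I3  (0-jn J1 has e-setter on 3)

3  (I1, I2, I3 all integral)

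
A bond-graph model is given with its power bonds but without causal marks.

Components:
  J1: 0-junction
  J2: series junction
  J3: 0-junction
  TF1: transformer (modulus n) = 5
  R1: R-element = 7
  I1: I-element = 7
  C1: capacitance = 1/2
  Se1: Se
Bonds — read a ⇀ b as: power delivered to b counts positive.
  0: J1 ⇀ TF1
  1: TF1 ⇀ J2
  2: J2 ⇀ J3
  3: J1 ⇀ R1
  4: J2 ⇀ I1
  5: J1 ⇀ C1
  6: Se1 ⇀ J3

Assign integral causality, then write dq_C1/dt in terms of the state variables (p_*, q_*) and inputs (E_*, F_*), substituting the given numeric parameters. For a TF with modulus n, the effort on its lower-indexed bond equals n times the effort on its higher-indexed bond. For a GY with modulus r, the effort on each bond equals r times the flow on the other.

b6 |J3  (Se1: effort source, stroke at far end)
b2 |J2  (0-jn J3 has e-setter on 6)
b4 |I1  (I1 integral (f out))
b1 |J2  (J2: bond 4 brought flow, rest push out)
b0 |TF1  (TF1 one-in-one-out from 1)
b5 |J1  (C1 outputs effort q/C1)
b3 |R1  (common-e at J1 fixed by 5)

dq_C1/dt = -p_I1/35 - 2*q_C1/7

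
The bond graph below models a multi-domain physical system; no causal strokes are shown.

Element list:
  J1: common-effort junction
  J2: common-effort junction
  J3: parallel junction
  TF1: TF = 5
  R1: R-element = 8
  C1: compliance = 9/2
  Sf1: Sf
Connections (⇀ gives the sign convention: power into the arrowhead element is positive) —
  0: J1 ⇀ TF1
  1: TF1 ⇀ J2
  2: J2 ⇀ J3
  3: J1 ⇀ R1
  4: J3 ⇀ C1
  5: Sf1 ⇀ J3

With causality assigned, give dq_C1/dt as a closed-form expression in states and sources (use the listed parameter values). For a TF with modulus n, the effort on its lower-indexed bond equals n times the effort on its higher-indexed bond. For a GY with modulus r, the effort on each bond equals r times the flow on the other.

dq_C1/dt = F_Sf1 - 25*q_C1/36

bond 5 stroke at Sf1  (Sf1 fixes flow; stroke at Sf1)
bond 4 stroke at J3  (C1 integral (e out))
bond 2 stroke at J2  (J3 effort already set via bond 4)
bond 1 stroke at TF1  (J2 effort already set via bond 2)
bond 0 stroke at J1  (TF TF1: opposite of bond 1)
bond 3 stroke at R1  (0-jn J1 has e-setter on 0)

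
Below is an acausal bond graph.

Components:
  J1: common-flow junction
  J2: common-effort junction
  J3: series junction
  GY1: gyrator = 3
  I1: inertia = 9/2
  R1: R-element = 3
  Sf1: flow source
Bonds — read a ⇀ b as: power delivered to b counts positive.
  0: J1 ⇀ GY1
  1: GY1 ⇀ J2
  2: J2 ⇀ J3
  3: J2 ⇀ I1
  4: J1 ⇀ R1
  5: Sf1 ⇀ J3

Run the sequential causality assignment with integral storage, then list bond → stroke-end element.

bond 0 stroke→J1
bond 1 stroke→J2
bond 2 stroke→J3
bond 3 stroke→I1
bond 4 stroke→R1
bond 5 stroke→Sf1

bond 5 →Sf1  (source Sf1 imposes f)
bond 2 →J3  (1-jn J3 has f-setter on 5)
bond 3 →I1  (prefer integral on I1)
bond 1 →J2  (only one effort-in slot at J2)
bond 0 →J1  (through GY1, causality inverts; strokes same side of GY1)
bond 4 →R1  (J1: last free bond brings flow in)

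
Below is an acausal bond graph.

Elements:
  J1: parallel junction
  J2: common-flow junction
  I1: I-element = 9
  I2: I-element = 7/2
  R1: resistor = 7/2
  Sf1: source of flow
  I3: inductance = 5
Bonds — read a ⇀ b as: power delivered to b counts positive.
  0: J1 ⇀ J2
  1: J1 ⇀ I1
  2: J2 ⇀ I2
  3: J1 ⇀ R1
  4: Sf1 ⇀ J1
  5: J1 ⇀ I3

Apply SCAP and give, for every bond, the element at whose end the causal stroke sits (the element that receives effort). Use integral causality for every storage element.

β0 stroke at J2
β1 stroke at I1
β2 stroke at I2
β3 stroke at J1
β4 stroke at Sf1
β5 stroke at I3

#4 stroke at Sf1  (Sf1 (Sf) sets flow on bond)
#1 stroke at I1  (I1: I, integral causality)
#2 stroke at I2  (I2 integral (f out))
#0 stroke at J2  (J2 flow already set via bond 2)
#5 stroke at I3  (I3: I, integral causality)
#3 stroke at J1  (J1 needs exactly one e-in)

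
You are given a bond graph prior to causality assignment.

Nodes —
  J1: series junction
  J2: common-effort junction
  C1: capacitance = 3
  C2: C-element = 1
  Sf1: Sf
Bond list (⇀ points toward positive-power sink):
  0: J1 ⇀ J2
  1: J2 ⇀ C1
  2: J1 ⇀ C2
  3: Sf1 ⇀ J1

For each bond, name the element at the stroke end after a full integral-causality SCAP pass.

#0 stroke→J1
#1 stroke→J2
#2 stroke→J1
#3 stroke→Sf1

bond 3 →Sf1  (Sf1 (Sf) sets flow on bond)
bond 0 →J1  (J1 flow already set via bond 3)
bond 2 →J1  (J1 flow already set via bond 3)
bond 1 →J2  (J2 needs exactly one e-in)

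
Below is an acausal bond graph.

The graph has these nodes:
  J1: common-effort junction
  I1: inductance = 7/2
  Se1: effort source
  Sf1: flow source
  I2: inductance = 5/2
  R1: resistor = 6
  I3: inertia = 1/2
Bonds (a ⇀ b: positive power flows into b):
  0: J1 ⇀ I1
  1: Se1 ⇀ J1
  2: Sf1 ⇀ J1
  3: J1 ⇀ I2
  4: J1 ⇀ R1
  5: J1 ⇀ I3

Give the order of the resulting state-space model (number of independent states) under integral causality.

b1 |J1  (Se1: effort source, stroke at far end)
b2 |Sf1  (Sf1 (Sf) sets flow on bond)
b0 |I1  (J1: bond 1 brought effort, rest push out)
b3 |I2  (0-jn J1 has e-setter on 1)
b4 |R1  (J1 effort already set via bond 1)
b5 |I3  (J1: bond 1 brought effort, rest push out)

3  (I1, I2, I3 all integral)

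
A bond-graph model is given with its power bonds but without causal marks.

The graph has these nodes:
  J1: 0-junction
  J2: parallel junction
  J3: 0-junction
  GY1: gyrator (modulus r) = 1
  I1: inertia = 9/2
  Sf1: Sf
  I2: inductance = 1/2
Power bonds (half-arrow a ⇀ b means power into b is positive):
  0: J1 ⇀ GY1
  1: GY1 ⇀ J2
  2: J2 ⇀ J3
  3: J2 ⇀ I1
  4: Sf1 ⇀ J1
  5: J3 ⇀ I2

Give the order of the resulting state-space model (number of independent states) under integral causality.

β4 |Sf1  (Sf1 (Sf) sets flow on bond)
β0 |J1  (closing 0-jn rule on J1)
β1 |J2  (through GY1, causality inverts; strokes same side of GY1)
β2 |J3  (common-e at J2 fixed by 1)
β3 |I1  (J2 effort already set via bond 1)
β5 |I2  (0-jn J3 has e-setter on 2)

2  (I1, I2 all integral)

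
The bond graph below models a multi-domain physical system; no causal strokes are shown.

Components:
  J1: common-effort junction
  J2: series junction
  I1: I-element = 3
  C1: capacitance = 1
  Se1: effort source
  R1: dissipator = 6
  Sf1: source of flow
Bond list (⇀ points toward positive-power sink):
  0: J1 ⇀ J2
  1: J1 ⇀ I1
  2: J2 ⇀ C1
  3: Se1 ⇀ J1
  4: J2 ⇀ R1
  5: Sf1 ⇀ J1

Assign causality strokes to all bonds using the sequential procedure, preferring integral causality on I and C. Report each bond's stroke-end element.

β0 stroke at J2
β1 stroke at I1
β2 stroke at J2
β3 stroke at J1
β4 stroke at R1
β5 stroke at Sf1

b3 |J1  (Se1 fixes effort; stroke away)
b5 |Sf1  (Sf1 fixes flow; stroke at Sf1)
b0 |J2  (J1: bond 3 brought effort, rest push out)
b1 |I1  (0-jn J1 has e-setter on 3)
b2 |J2  (C1 outputs effort q/C1)
b4 |R1  (only one flow-in slot at J2)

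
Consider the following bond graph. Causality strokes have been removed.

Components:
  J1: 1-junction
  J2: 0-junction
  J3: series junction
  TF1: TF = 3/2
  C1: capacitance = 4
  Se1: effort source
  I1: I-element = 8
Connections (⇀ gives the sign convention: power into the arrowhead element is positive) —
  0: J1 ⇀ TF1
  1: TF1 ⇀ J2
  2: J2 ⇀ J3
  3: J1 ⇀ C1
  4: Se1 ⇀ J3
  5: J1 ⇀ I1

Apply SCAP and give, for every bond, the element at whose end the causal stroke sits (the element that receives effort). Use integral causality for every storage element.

β0 stroke→J1
β1 stroke→TF1
β2 stroke→J2
β3 stroke→J1
β4 stroke→J3
β5 stroke→I1

b4 stroke at J3  (Se1: effort source, stroke at far end)
b2 stroke at J2  (J3: last free bond brings flow in)
b1 stroke at TF1  (J2 effort already set via bond 2)
b0 stroke at J1  (TF TF1: opposite of bond 1)
b3 stroke at J1  (C1 integral (e out))
b5 stroke at I1  (J1: last free bond brings flow in)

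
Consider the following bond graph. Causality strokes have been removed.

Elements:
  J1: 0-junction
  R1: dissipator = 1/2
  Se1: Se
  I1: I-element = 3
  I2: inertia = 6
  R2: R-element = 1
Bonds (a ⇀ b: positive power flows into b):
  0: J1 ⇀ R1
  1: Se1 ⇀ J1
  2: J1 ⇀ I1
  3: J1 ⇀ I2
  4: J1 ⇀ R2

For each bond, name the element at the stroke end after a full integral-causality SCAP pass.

β1 |J1  (Se1 (Se) sets effort on bond)
β0 |R1  (0-jn J1 has e-setter on 1)
β2 |I1  (J1 effort already set via bond 1)
β3 |I2  (J1: bond 1 brought effort, rest push out)
β4 |R2  (common-e at J1 fixed by 1)

#0 stroke at R1
#1 stroke at J1
#2 stroke at I1
#3 stroke at I2
#4 stroke at R2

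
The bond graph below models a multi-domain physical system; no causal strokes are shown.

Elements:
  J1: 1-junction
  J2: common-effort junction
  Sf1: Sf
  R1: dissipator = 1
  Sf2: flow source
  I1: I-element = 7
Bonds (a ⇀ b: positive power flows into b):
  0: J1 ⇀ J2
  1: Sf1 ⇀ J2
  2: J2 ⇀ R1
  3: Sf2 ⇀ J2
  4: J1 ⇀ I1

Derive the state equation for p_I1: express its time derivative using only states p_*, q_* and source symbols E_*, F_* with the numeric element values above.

dp_I1/dt = -F_Sf1 - F_Sf2 - p_I1/7

β1 →Sf1  (source Sf1 imposes f)
β3 →Sf2  (Sf2 fixes flow; stroke at Sf2)
β4 →I1  (I1 outputs flow p/I1)
β0 →J1  (1-jn J1 has f-setter on 4)
β2 →J2  (J2: last free bond brings effort in)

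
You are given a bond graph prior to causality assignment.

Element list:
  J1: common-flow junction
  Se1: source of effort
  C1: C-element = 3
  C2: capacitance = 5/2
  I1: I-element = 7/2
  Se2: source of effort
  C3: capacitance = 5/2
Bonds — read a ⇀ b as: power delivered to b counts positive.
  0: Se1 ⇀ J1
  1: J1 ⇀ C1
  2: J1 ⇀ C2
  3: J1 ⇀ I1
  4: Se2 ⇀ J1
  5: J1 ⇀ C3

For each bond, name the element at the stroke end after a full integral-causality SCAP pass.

b0 →J1
b1 →J1
b2 →J1
b3 →I1
b4 →J1
b5 →J1

#0 stroke→J1  (Se1: effort source, stroke at far end)
#4 stroke→J1  (Se2 (Se) sets effort on bond)
#1 stroke→J1  (prefer integral on C1)
#2 stroke→J1  (C2: C, integral causality)
#3 stroke→I1  (I1 integral (f out))
#5 stroke→J1  (J1 flow already set via bond 3)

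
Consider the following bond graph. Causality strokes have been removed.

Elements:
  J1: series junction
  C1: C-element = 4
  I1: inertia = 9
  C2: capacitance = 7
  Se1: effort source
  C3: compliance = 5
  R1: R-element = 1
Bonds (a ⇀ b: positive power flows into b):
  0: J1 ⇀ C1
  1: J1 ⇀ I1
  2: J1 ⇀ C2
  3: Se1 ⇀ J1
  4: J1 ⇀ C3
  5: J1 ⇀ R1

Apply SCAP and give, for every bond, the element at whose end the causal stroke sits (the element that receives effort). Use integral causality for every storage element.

β0 |J1
β1 |I1
β2 |J1
β3 |J1
β4 |J1
β5 |J1

#3 |J1  (source Se1 imposes e)
#0 |J1  (C1: C, integral causality)
#1 |I1  (I1 integral (f out))
#2 |J1  (1-jn J1 has f-setter on 1)
#4 |J1  (J1: bond 1 brought flow, rest push out)
#5 |J1  (J1 flow already set via bond 1)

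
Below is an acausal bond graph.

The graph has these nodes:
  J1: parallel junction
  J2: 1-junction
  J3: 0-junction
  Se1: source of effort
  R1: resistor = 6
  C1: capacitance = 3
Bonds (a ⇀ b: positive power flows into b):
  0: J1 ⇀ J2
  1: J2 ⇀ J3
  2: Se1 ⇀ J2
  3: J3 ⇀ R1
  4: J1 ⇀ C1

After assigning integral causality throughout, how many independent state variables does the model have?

β2 stroke at J2  (Se1 (Se) sets effort on bond)
β4 stroke at J1  (C1 integral (e out))
β0 stroke at J2  (0-jn J1 has e-setter on 4)
β1 stroke at J3  (closing 1-jn rule on J2)
β3 stroke at R1  (0-jn J3 has e-setter on 1)

1  (C1 all integral)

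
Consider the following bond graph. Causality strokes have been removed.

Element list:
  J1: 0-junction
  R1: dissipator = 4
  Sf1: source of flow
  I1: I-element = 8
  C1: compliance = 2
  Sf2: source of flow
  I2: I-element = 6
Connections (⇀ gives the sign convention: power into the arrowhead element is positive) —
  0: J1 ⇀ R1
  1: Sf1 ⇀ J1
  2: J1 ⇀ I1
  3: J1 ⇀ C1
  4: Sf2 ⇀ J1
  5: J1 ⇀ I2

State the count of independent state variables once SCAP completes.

#1 |Sf1  (Sf1 fixes flow; stroke at Sf1)
#4 |Sf2  (Sf2 fixes flow; stroke at Sf2)
#2 |I1  (I1 integral (f out))
#3 |J1  (C1 outputs effort q/C1)
#0 |R1  (J1: bond 3 brought effort, rest push out)
#5 |I2  (common-e at J1 fixed by 3)

3  (C1, I1, I2 all integral)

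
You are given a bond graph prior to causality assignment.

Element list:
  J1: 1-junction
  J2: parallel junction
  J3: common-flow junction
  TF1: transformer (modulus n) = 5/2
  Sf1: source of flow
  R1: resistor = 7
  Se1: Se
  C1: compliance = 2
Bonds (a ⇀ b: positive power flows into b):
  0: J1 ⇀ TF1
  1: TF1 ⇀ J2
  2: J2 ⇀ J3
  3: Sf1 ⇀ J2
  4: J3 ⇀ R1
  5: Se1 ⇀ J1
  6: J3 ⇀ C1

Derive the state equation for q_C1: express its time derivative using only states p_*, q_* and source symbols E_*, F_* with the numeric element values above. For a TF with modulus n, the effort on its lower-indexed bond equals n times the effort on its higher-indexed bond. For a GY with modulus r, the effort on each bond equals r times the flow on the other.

bond 3 →Sf1  (Sf1 (Sf) sets flow on bond)
bond 5 →J1  (Se1: effort source, stroke at far end)
bond 0 →TF1  (only one flow-in slot at J1)
bond 1 →J2  (TF1: transformer flips bond 0)
bond 2 →J3  (common-e at J2 fixed by 1)
bond 6 →J3  (C1 outputs effort q/C1)
bond 4 →R1  (only one flow-in slot at J3)

dq_C1/dt = 2*E_Se1/35 - q_C1/14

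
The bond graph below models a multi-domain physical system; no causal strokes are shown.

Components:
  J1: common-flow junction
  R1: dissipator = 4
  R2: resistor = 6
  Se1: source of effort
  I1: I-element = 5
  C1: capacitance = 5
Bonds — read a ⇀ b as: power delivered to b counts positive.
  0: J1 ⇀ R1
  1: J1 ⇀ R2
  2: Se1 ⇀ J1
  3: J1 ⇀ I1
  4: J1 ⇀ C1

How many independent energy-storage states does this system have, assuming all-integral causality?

#2 →J1  (Se1: effort source, stroke at far end)
#3 →I1  (I1 outputs flow p/I1)
#0 →J1  (J1: bond 3 brought flow, rest push out)
#1 →J1  (J1 flow already set via bond 3)
#4 →J1  (1-jn J1 has f-setter on 3)

2  (C1, I1 all integral)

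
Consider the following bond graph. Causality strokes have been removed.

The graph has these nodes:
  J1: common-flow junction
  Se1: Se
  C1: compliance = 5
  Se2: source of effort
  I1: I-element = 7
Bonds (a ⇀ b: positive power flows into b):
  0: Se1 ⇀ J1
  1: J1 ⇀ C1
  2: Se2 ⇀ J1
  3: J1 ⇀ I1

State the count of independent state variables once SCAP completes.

β0 stroke at J1  (Se1 fixes effort; stroke away)
β2 stroke at J1  (Se2: effort source, stroke at far end)
β1 stroke at J1  (C1 outputs effort q/C1)
β3 stroke at I1  (J1: last free bond brings flow in)

2  (C1, I1 all integral)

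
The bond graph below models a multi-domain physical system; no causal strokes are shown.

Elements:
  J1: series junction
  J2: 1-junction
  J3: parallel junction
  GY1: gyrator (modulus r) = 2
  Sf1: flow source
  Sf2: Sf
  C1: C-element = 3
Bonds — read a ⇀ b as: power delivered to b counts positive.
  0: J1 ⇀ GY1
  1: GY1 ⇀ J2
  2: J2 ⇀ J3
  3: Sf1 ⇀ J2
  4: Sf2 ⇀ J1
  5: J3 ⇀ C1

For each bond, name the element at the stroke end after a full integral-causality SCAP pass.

#0 stroke at J1
#1 stroke at J2
#2 stroke at J2
#3 stroke at Sf1
#4 stroke at Sf2
#5 stroke at J3

β3 stroke→Sf1  (Sf1: flow source, stroke at near end)
β4 stroke→Sf2  (Sf2: flow source, stroke at near end)
β0 stroke→J1  (J1: bond 4 brought flow, rest push out)
β1 stroke→J2  (1-jn J2 has f-setter on 3)
β2 stroke→J2  (J2 flow already set via bond 3)
β5 stroke→J3  (J3 needs exactly one e-in)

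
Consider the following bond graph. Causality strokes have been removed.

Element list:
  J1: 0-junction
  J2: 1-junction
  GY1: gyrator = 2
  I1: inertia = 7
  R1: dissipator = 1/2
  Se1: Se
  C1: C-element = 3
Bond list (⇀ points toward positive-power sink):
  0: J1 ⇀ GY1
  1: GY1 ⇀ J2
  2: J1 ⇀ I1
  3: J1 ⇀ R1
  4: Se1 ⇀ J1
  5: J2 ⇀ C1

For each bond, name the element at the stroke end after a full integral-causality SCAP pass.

b0 →GY1
b1 →GY1
b2 →I1
b3 →R1
b4 →J1
b5 →J2

b4 →J1  (Se1 fixes effort; stroke away)
b0 →GY1  (0-jn J1 has e-setter on 4)
b2 →I1  (J1: bond 4 brought effort, rest push out)
b3 →R1  (common-e at J1 fixed by 4)
b1 →GY1  (GY GY1: same side as bond 0)
b5 →J2  (J2: bond 1 brought flow, rest push out)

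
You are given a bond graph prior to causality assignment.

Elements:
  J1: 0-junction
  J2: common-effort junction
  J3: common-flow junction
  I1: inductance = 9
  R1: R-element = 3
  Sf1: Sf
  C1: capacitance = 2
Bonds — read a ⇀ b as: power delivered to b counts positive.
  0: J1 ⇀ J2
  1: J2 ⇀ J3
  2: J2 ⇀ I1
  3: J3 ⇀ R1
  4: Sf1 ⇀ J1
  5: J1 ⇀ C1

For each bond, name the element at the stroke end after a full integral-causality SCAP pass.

β4 stroke at Sf1  (source Sf1 imposes f)
β2 stroke at I1  (I1: I, integral causality)
β5 stroke at J1  (C1 outputs effort q/C1)
β0 stroke at J2  (common-e at J1 fixed by 5)
β1 stroke at J3  (J2 effort already set via bond 0)
β3 stroke at R1  (closing 1-jn rule on J3)

b0 →J2
b1 →J3
b2 →I1
b3 →R1
b4 →Sf1
b5 →J1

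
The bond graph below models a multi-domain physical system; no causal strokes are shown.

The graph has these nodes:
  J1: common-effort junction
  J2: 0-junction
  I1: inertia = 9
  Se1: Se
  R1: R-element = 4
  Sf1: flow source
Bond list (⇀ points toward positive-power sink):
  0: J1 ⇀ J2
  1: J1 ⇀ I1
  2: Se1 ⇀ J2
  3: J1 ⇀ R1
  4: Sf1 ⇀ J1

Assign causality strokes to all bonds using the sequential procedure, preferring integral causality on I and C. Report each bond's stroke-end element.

bond 0 →J1
bond 1 →I1
bond 2 →J2
bond 3 →R1
bond 4 →Sf1

bond 2 →J2  (source Se1 imposes e)
bond 4 →Sf1  (source Sf1 imposes f)
bond 0 →J1  (0-jn J2 has e-setter on 2)
bond 1 →I1  (common-e at J1 fixed by 0)
bond 3 →R1  (0-jn J1 has e-setter on 0)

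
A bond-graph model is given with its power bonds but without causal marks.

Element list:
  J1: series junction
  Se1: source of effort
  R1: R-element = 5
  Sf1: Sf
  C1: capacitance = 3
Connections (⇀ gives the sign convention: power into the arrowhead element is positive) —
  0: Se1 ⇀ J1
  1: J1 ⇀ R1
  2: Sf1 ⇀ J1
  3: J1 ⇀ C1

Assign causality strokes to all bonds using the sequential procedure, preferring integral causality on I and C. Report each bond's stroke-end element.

b0 |J1
b1 |J1
b2 |Sf1
b3 |J1

bond 0 |J1  (Se1: effort source, stroke at far end)
bond 2 |Sf1  (source Sf1 imposes f)
bond 1 |J1  (J1 flow already set via bond 2)
bond 3 |J1  (J1: bond 2 brought flow, rest push out)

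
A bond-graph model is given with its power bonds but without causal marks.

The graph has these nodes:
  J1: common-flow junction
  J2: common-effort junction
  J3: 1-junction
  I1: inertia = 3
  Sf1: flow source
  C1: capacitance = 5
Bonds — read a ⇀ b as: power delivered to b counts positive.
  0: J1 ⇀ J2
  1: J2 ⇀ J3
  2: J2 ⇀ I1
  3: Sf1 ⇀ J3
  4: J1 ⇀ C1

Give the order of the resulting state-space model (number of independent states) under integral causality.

2  (C1, I1 all integral)

b3 |Sf1  (Sf1 fixes flow; stroke at Sf1)
b1 |J3  (common-f at J3 fixed by 3)
b2 |I1  (I1: I, integral causality)
b0 |J2  (J2 needs exactly one e-in)
b4 |J1  (common-f at J1 fixed by 0)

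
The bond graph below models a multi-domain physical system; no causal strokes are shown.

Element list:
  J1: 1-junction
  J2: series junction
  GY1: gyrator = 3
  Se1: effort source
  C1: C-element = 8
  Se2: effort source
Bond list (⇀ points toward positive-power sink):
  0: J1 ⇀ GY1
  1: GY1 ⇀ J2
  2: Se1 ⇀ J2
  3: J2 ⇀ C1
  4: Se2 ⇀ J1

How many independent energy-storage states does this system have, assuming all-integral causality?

b2 stroke→J2  (Se1: effort source, stroke at far end)
b4 stroke→J1  (Se2 fixes effort; stroke away)
b0 stroke→GY1  (closing 1-jn rule on J1)
b1 stroke→GY1  (GY GY1: same side as bond 0)
b3 stroke→J2  (common-f at J2 fixed by 1)

1  (C1 all integral)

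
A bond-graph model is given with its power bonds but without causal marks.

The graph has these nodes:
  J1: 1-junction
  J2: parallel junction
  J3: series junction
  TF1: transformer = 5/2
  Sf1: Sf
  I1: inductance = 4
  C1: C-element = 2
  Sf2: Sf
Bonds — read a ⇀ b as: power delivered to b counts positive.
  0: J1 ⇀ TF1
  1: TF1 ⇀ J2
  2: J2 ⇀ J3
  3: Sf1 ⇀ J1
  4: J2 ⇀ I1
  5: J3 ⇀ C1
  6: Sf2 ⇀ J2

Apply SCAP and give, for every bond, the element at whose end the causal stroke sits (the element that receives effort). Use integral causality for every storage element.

b3 stroke→Sf1  (Sf1 fixes flow; stroke at Sf1)
b6 stroke→Sf2  (Sf2 fixes flow; stroke at Sf2)
b0 stroke→J1  (common-f at J1 fixed by 3)
b1 stroke→TF1  (TF1 one-in-one-out from 0)
b4 stroke→I1  (prefer integral on I1)
b2 stroke→J2  (J2 needs exactly one e-in)
b5 stroke→J3  (1-jn J3 has f-setter on 2)

bond 0 stroke→J1
bond 1 stroke→TF1
bond 2 stroke→J2
bond 3 stroke→Sf1
bond 4 stroke→I1
bond 5 stroke→J3
bond 6 stroke→Sf2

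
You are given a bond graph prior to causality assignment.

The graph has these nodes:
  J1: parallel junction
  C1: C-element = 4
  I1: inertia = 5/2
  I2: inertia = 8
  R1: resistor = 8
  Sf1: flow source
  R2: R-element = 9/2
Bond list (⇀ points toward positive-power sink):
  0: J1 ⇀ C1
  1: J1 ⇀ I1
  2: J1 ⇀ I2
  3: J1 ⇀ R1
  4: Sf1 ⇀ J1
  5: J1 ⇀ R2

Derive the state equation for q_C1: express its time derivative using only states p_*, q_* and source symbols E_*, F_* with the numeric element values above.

b4 stroke at Sf1  (source Sf1 imposes f)
b0 stroke at J1  (C1 outputs effort q/C1)
b1 stroke at I1  (J1: bond 0 brought effort, rest push out)
b2 stroke at I2  (J1: bond 0 brought effort, rest push out)
b3 stroke at R1  (J1 effort already set via bond 0)
b5 stroke at R2  (J1: bond 0 brought effort, rest push out)

dq_C1/dt = F_Sf1 - 2*p_I1/5 - p_I2/8 - 25*q_C1/288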